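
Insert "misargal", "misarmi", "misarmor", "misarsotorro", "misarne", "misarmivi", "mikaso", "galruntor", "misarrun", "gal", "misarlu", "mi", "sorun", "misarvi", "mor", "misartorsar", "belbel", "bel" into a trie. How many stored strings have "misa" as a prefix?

Walk to "misa"; the words in its subtree are exactly those with that prefix.
Words under "misa": misargal, misarlu, misarmi, misarmivi, misarmor, misarne, misarrun, misarsotorro, misartorsar, misarvi
Count: 10

10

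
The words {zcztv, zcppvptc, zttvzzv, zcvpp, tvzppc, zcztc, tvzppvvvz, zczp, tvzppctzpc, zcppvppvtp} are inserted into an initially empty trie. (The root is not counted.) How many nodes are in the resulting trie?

40

Count nodes per top-level branch (shared prefixes stored once):
  't'-branch (tvzppc, tvzppctzpc, tvzppvvvz): 14 nodes
  'z'-branch (zcppvppvtp, zcppvptc, zcvpp, zczp, zcztc, zcztv, zttvzzv): 26 nodes
Sum: 40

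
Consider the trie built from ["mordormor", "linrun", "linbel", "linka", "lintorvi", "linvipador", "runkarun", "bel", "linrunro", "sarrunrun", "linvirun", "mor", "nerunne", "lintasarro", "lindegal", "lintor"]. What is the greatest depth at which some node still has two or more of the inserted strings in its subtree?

6

Look for the deepest trie node that still has at least two words in its subtree.
"linrun" and "linrunro" agree on "linrun" (6 characters) before diverging; nothing deeper is shared.
Longest shared-prefix length: 6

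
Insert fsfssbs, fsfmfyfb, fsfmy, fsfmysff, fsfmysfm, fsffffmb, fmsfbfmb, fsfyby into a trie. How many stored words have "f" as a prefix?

8

Filter for entries beginning with "f":
Words under "f": fmsfbfmb, fsffffmb, fsfmfyfb, fsfmy, fsfmysff, fsfmysfm, fsfssbs, fsfyby
Count: 8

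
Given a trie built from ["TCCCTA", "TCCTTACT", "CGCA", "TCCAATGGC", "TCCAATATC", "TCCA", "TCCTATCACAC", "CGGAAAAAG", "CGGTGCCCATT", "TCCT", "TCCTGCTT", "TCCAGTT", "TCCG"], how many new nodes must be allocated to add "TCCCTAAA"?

2

Walking "TCCCTAAA" from the root, the first 6 characters ("TCCCTA") follow existing edges; "A" is the first miss.
New nodes needed: |"TCCCTAAA"| − 6 = 8 − 6 = 2.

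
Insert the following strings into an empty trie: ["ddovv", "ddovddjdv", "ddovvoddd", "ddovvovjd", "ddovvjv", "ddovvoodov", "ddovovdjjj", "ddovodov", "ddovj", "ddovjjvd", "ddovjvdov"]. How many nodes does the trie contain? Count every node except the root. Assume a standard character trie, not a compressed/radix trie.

40

For each word, the new-node count is its length minus the longest prefix already in the trie:
  "ddovv" → 5 new (d, d, o, v, v)
  "ddovddjdv" → prefix "ddov" already present; 5 new (d, d, j, d, v)
  "ddovvoddd" → prefix "ddovv" already present; 4 new (o, d, d, d)
  "ddovvovjd" → prefix "ddovvo" already present; 3 new (v, j, d)
  "ddovvjv" → prefix "ddovv" already present; 2 new (j, v)
  "ddovvoodov" → prefix "ddovvo" already present; 4 new (o, d, o, v)
  "ddovovdjjj" → prefix "ddov" already present; 6 new (o, v, d, j, j, j)
  "ddovodov" → prefix "ddovo" already present; 3 new (d, o, v)
  "ddovj" → prefix "ddov" already present; 1 new (j)
  "ddovjjvd" → prefix "ddovj" already present; 3 new (j, v, d)
  "ddovjvdov" → prefix "ddovj" already present; 4 new (v, d, o, v)
Total nodes = 5 + 5 + 4 + 3 + 2 + 4 + 6 + 3 + 1 + 3 + 4 = 40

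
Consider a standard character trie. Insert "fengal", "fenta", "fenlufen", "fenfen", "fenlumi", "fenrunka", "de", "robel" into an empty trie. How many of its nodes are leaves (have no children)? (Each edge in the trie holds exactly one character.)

8

A leaf is a node with no children — equivalently, the end of a word that is not a proper prefix of any other stored word.
Those words: "de", "fenfen", "fengal", "fenlufen", "fenlumi", "fenrunka", "fenta", "robel"
Leaf count: 8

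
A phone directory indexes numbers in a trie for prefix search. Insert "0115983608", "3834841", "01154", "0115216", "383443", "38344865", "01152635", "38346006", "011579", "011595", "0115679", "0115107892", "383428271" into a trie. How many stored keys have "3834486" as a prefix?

1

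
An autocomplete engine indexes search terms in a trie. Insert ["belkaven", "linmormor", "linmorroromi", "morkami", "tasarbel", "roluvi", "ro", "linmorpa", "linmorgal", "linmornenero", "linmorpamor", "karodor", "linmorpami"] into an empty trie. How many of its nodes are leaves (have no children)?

11

Leaves are exactly the stored words that no other stored word extends.
Those words: "belkaven", "karodor", "linmorgal", "linmormor", "linmornenero", "linmorpami", "linmorpamor", "linmorroromi", "morkami", "roluvi", "tasarbel"
Leaf count: 11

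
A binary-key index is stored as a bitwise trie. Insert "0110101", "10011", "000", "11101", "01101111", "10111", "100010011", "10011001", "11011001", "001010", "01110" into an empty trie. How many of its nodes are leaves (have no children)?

10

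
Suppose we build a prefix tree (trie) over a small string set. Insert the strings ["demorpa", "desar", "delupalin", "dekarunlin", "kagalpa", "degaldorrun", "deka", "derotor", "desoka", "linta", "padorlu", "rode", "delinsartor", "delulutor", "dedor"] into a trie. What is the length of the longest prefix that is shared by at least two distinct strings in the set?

4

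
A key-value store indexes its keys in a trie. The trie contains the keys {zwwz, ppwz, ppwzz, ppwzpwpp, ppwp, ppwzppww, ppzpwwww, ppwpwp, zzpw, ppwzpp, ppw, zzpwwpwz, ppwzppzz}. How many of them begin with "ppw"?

Filter for entries beginning with "ppw":
Matches: "ppw", "ppwp", "ppwpwp", "ppwz", "ppwzpp", "ppwzppww", "ppwzppzz", "ppwzpwpp", "ppwzz"
Count: 9

9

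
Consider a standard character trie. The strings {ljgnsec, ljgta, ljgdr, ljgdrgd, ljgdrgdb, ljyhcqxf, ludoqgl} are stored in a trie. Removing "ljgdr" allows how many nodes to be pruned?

After clearing the end-marker at "ljgdr", prune upward until reaching a node still needed by another word.
Every node on "ljgdr" is still needed (e.g. by "ljgdrgd"), so nothing is freed.
Nodes removed: 0

0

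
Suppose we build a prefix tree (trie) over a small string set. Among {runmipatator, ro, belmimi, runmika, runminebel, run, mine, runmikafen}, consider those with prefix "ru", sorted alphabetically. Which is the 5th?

Words with prefix "ru", in lexicographic order: "run", "runmika", "runmikafen", "runminebel", "runmipatator"
The 5th is runmipatator.

runmipatator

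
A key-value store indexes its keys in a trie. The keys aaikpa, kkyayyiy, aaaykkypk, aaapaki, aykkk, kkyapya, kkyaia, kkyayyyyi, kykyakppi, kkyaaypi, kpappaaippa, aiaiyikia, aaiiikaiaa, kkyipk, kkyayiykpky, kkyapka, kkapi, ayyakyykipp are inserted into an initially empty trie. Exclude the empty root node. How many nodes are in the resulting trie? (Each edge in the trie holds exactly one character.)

97

Count nodes per top-level branch (shared prefixes stored once):
  'a'-branch (aaapaki, aaaykkypk, aaiiikaiaa, aaikpa, aiaiyikia, aykkk, ayyakyykipp): 45 nodes
  'k'-branch (kkapi, kkyaaypi, kkyaia, kkyapka, kkyapya, kkyayiykpky, kkyayyiy, kkyayyyyi, kkyipk, kpappaaippa, kykyakppi): 52 nodes
Sum: 97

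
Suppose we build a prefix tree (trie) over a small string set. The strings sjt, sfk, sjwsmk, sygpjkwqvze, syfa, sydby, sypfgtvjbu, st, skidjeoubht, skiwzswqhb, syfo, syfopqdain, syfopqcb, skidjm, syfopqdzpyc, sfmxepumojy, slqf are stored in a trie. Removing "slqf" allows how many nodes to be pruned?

3

After clearing the end-marker at "slqf", prune upward until reaching a node still needed by another word.
The suffix "lqf" (3 nodes) is used only by "slqf"; the node for "s" still has the child "j", so pruning stops there.
Nodes removed: 3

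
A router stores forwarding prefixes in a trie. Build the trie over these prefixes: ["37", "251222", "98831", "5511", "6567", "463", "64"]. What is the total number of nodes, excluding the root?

25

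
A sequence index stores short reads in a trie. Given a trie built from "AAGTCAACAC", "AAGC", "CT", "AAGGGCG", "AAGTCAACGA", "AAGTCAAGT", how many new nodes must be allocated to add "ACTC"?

3

"A" is already a path in the trie; the remaining "CTC" must be added.
Each of the 3 remaining characters creates one node.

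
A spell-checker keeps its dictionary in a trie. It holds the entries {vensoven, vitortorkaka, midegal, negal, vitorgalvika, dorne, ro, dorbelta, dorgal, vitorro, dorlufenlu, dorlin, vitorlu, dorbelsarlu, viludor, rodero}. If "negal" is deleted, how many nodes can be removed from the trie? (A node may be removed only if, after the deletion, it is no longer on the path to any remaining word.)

5

A node on "negal"'s path can go only if nothing else ends at it or branches off below it.
No other word shares any prefix with "negal", so all 5 of its nodes go.
Nodes removed: 5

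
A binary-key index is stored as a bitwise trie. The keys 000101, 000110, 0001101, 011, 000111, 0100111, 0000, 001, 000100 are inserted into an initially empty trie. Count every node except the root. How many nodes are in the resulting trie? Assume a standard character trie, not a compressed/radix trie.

Trie structure (* marks end of a word):
(root)
└─ 0
   ├─ 0
   │  ├─ 0
   │  │  ├─ 0 *
   │  │  └─ 1
   │  │     ├─ 0
   │  │     │  ├─ 0 *
   │  │     │  └─ 1 *
   │  │     └─ 1
   │  │        ├─ 0 *
   │  │        │  └─ 1 *
   │  │        └─ 1 *
   │  └─ 1 *
   └─ 1
      ├─ 0
      │  └─ 0
      │     └─ 1
      │        └─ 1
      │           └─ 1 *
      └─ 1 *
Counting every labelled node above: 20.

20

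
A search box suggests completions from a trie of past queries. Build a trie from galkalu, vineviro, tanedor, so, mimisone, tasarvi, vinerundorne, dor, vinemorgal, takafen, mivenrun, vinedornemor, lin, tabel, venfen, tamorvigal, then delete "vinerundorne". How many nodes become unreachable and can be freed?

A node on "vinerundorne"'s path can go only if nothing else ends at it or branches off below it.
The suffix "rundorne" (8 nodes) is used only by "vinerundorne"; the node for "vine" still has the child "v", so pruning stops there.
Nodes removed: 8

8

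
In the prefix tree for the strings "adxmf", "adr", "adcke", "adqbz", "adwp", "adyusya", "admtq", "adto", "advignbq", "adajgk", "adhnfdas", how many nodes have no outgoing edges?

A leaf is a node with no children — equivalently, the end of a word that is not a proper prefix of any other stored word.
Those words: "adajgk", "adcke", "adhnfdas", "admtq", "adqbz", "adr", "adto", "advignbq", "adwp", "adxmf", "adyusya"
Leaf count: 11

11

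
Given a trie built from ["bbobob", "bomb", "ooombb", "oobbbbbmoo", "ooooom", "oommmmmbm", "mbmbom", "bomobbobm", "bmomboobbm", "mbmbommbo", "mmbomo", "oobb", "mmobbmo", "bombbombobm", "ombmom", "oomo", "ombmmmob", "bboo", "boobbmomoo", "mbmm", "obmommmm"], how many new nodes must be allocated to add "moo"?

The longest prefix of "moo" already in the trie is "m" (length 1).
New nodes needed: |"moo"| − 1 = 3 − 1 = 2.

2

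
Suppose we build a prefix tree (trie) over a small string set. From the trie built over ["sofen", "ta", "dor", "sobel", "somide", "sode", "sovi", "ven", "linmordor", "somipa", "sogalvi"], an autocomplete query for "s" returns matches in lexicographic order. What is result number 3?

sofen

Words with prefix "s", in lexicographic order: "sobel", "sode", "sofen", "sogalvi", "somide", "somipa", "sovi"
The 3rd is sofen.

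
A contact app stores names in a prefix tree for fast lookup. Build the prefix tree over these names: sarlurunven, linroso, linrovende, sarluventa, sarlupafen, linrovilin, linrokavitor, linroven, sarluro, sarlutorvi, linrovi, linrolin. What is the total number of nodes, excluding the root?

53

Trace insertions, counting only characters that open a new branch:
  "sarlurunven" → 11 new (s, a, r, l, u, r, u, n, v, e, n)
  "linroso" → 7 new (l, i, n, r, o, s, o)
  "linrovende" → prefix "linro" already present; 5 new (v, e, n, d, e)
  "sarluventa" → prefix "sarlu" already present; 5 new (v, e, n, t, a)
  "sarlupafen" → prefix "sarlu" already present; 5 new (p, a, f, e, n)
  "linrovilin" → prefix "linrov" already present; 4 new (i, l, i, n)
  "linrokavitor" → prefix "linro" already present; 7 new (k, a, v, i, t, o, r)
  "linroven" → prefix "linroven" already present; 0 new (none)
  "sarluro" → prefix "sarlur" already present; 1 new (o)
  "sarlutorvi" → prefix "sarlu" already present; 5 new (t, o, r, v, i)
  "linrovi" → prefix "linrovi" already present; 0 new (none)
  "linrolin" → prefix "linro" already present; 3 new (l, i, n)
Total nodes = 11 + 7 + 5 + 5 + 5 + 4 + 7 + 0 + 1 + 5 + 0 + 3 = 53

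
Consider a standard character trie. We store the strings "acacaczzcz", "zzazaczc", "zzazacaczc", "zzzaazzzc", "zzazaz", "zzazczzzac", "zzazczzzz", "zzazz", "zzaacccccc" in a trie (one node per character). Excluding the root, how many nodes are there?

Trace insertions, counting only characters that open a new branch:
  "acacaczzcz" → 10 new (a, c, a, c, a, c, z, z, c, z)
  "zzazaczc" → 8 new (z, z, a, z, a, c, z, c)
  "zzazacaczc" → prefix "zzazac" already present; 4 new (a, c, z, c)
  "zzzaazzzc" → prefix "zz" already present; 7 new (z, a, a, z, z, z, c)
  "zzazaz" → prefix "zzaza" already present; 1 new (z)
  "zzazczzzac" → prefix "zzaz" already present; 6 new (c, z, z, z, a, c)
  "zzazczzzz" → prefix "zzazczzz" already present; 1 new (z)
  "zzazz" → prefix "zzaz" already present; 1 new (z)
  "zzaacccccc" → prefix "zza" already present; 7 new (a, c, c, c, c, c, c)
Total nodes = 10 + 8 + 4 + 7 + 1 + 6 + 1 + 1 + 7 = 45

45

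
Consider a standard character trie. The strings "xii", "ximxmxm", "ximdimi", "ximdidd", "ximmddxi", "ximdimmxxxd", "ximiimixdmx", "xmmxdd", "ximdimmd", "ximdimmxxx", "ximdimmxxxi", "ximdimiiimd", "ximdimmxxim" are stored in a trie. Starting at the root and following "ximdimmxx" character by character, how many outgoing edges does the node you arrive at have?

2

The children of the "ximdimmxx" node are the distinct next characters among strings starting with "ximdimmxx".
Distinct next characters after "ximdimmxx": i, x.
That node has 2 child edges.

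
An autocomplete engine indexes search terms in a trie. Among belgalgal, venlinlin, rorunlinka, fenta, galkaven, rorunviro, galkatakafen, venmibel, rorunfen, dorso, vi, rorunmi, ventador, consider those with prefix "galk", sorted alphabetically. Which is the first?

Words with prefix "galk", in lexicographic order: "galkatakafen", "galkaven"
Position 1: galkatakafen

galkatakafen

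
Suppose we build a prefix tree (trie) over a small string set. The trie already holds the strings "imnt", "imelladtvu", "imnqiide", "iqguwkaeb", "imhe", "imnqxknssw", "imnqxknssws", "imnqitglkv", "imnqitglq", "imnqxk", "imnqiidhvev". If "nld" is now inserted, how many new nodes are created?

3

No existing word starts with "n", so every character of "nld" needs a new node.
3 − 0 = 3 new nodes.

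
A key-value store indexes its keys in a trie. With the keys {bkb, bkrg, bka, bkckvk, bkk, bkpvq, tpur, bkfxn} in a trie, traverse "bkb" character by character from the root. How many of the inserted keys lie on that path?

Walk "bkb" from the root; an end-of-word marker is hit whenever a stored word is a prefix of "bkb".
Prefixes of the query that are stored words: "bkb"
Count: 1

1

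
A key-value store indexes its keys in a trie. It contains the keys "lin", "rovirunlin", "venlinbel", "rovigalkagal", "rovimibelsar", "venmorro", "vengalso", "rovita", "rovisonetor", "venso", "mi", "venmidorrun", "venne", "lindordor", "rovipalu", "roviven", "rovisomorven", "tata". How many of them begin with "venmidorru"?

Walk to "venmidorru"; the words in its subtree are exactly those with that prefix.
Matches: "venmidorrun"
Count: 1

1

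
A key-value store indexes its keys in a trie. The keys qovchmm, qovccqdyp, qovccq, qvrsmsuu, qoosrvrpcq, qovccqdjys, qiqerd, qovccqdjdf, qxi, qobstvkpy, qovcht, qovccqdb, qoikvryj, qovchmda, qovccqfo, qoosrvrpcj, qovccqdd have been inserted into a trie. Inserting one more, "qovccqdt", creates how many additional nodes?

"qovccqd" is already a path in the trie; the remaining "t" must be added.
New nodes needed: |"qovccqdt"| − 7 = 8 − 7 = 1.

1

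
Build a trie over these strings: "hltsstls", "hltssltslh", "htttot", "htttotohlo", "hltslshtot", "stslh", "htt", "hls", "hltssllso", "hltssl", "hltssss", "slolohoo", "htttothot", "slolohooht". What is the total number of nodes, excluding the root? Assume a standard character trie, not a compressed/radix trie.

Count nodes per top-level branch (shared prefixes stored once):
  'h'-branch (hls, hltslshtot, hltssl, hltssllso, hltssltslh, hltssss, hltsstls, htt, htttot, htttothot, htttotohlo): 37 nodes
  's'-branch (slolohoo, slolohooht, stslh): 14 nodes
Sum: 51

51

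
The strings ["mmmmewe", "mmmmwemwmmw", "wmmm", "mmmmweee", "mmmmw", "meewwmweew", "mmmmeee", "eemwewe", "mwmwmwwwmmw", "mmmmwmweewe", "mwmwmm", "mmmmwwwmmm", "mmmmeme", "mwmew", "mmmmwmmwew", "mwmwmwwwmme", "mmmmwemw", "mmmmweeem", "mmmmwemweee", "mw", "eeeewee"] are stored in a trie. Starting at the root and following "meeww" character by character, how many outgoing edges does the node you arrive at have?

1

Walk "meeww" from the root, arriving at one node.
Characters that immediately follow "meeww" among the stored strings: {m}.
That node has 1 child edge.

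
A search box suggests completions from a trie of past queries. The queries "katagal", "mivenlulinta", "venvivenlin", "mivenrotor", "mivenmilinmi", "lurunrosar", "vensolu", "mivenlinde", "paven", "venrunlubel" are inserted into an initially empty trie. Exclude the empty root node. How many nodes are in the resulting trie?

Count nodes per top-level branch (shared prefixes stored once):
  'k'-branch (katagal): 7 nodes
  'l'-branch (lurunrosar): 10 nodes
  'm'-branch (mivenlinde, mivenlulinta, mivenmilinmi, mivenrotor): 28 nodes
  'p'-branch (paven): 5 nodes
  'v'-branch (venrunlubel, vensolu, venvivenlin): 23 nodes
Sum: 73

73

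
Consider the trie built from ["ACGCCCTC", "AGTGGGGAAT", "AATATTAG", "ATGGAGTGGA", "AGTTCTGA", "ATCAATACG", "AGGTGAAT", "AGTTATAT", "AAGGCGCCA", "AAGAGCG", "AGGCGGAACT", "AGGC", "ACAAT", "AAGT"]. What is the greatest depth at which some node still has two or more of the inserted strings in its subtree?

Look for the deepest trie node that still has at least two words in its subtree.
e.g. "AGGC" and "AGGCGGAACT" share the prefix "AGGC" of length 4; no pair shares a longer one.
Longest shared-prefix length: 4

4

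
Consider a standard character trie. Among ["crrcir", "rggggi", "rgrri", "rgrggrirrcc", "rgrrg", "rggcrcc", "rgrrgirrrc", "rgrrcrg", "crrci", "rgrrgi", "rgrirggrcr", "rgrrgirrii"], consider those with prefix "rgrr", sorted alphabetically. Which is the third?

DFS of the "rgrr" subtree visits, in order: "rgrrcrg", "rgrrg", "rgrrgi", "rgrrgirrii", "rgrrgirrrc", "rgrri"
The 3rd is rgrrgi.

rgrrgi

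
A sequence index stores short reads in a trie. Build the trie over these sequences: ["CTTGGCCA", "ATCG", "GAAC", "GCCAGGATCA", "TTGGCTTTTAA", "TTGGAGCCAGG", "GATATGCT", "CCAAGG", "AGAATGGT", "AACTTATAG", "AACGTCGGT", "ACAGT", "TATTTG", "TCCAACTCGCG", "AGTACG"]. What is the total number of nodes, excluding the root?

98

Insert word by word; a character creates a node only if that edge doesn't already exist:
  "CTTGGCCA" → 8 new (C, T, T, G, G, C, C, A)
  "ATCG" → 4 new (A, T, C, G)
  "GAAC" → 4 new (G, A, A, C)
  "GCCAGGATCA" → prefix "G" already present; 9 new (C, C, A, G, G, A, T, C, A)
  "TTGGCTTTTAA" → 11 new (T, T, G, G, C, T, T, T, T, A, A)
  "TTGGAGCCAGG" → prefix "TTGG" already present; 7 new (A, G, C, C, A, G, G)
  "GATATGCT" → prefix "GA" already present; 6 new (T, A, T, G, C, T)
  "CCAAGG" → prefix "C" already present; 5 new (C, A, A, G, G)
  "AGAATGGT" → prefix "A" already present; 7 new (G, A, A, T, G, G, T)
  "AACTTATAG" → prefix "A" already present; 8 new (A, C, T, T, A, T, A, G)
  "AACGTCGGT" → prefix "AAC" already present; 6 new (G, T, C, G, G, T)
  "ACAGT" → prefix "A" already present; 4 new (C, A, G, T)
  "TATTTG" → prefix "T" already present; 5 new (A, T, T, T, G)
  "TCCAACTCGCG" → prefix "T" already present; 10 new (C, C, A, A, C, T, C, G, C, G)
  "AGTACG" → prefix "AG" already present; 4 new (T, A, C, G)
Total nodes = 8 + 4 + 4 + 9 + 11 + 7 + 6 + 5 + 7 + 8 + 6 + 4 + 5 + 10 + 4 = 98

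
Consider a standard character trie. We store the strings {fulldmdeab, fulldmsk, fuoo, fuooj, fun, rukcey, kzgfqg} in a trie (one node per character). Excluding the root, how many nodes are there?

28

Trie structure (* marks end of a word):
(root)
├─ f
│  └─ u
│     ├─ l
│     │  └─ l
│     │     └─ d
│     │        └─ m
│     │           ├─ d
│     │           │  └─ e
│     │           │     └─ a
│     │           │        └─ b *
│     │           └─ s
│     │              └─ k *
│     ├─ n *
│     └─ o
│        └─ o *
│           └─ j *
├─ k
│  └─ z
│     └─ g
│        └─ f
│           └─ q
│              └─ g *
└─ r
   └─ u
      └─ k
         └─ c
            └─ e
               └─ y *
Counting every labelled node above: 28.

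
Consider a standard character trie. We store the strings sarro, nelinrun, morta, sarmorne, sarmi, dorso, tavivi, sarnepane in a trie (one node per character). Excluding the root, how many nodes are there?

41

Count nodes per top-level branch (shared prefixes stored once):
  'd'-branch (dorso): 5 nodes
  'm'-branch (morta): 5 nodes
  'n'-branch (nelinrun): 8 nodes
  's'-branch (sarmi, sarmorne, sarnepane, sarro): 17 nodes
  't'-branch (tavivi): 6 nodes
Sum: 41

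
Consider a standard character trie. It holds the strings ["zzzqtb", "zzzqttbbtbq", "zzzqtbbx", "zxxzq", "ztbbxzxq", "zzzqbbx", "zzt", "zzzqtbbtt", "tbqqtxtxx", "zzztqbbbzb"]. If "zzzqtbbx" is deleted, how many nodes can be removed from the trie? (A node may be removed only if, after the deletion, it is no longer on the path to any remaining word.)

After clearing the end-marker at "zzzqtbbx", prune upward until reaching a node still needed by another word.
The suffix "x" (1 node) is used only by "zzzqtbbx"; the node for "zzzqtbb" still has the child "t", so pruning stops there.
Nodes removed: 1

1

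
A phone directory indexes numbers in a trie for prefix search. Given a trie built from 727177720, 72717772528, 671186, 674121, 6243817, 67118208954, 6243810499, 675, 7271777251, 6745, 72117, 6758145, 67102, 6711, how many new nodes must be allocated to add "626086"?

Walking "626086" from the root, the first 2 characters ("62") follow existing edges; "6" is the first miss.
New nodes needed: |"626086"| − 2 = 6 − 2 = 4.

4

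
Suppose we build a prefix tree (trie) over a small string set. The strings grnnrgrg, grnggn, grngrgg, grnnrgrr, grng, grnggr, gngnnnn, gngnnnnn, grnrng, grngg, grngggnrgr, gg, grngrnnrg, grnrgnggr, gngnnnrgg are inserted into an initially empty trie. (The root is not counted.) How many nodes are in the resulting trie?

44

Count nodes per top-level branch (shared prefixes stored once):
  'g'-branch (gg, gngnnnn, gngnnnnn, gngnnnrgg, grng, grngg, grngggnrgr, grnggn, grnggr, grngrgg, grngrnnrg, grnnrgrg, grnnrgrr, grnrgnggr, grnrng): 44 nodes
Sum: 44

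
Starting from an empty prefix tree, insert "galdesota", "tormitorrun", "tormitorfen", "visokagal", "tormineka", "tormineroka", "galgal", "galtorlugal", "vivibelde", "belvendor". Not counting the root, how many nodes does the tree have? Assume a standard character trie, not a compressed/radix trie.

67

Trace insertions, counting only characters that open a new branch:
  "galdesota" → 9 new (g, a, l, d, e, s, o, t, a)
  "tormitorrun" → 11 new (t, o, r, m, i, t, o, r, r, u, n)
  "tormitorfen" → prefix "tormitor" already present; 3 new (f, e, n)
  "visokagal" → 9 new (v, i, s, o, k, a, g, a, l)
  "tormineka" → prefix "tormi" already present; 4 new (n, e, k, a)
  "tormineroka" → prefix "tormine" already present; 4 new (r, o, k, a)
  "galgal" → prefix "gal" already present; 3 new (g, a, l)
  "galtorlugal" → prefix "gal" already present; 8 new (t, o, r, l, u, g, a, l)
  "vivibelde" → prefix "vi" already present; 7 new (v, i, b, e, l, d, e)
  "belvendor" → 9 new (b, e, l, v, e, n, d, o, r)
Total nodes = 9 + 11 + 3 + 9 + 4 + 4 + 3 + 8 + 7 + 9 = 67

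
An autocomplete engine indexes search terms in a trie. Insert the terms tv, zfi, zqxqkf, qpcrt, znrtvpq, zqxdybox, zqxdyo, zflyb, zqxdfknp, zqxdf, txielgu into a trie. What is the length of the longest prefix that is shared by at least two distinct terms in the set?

5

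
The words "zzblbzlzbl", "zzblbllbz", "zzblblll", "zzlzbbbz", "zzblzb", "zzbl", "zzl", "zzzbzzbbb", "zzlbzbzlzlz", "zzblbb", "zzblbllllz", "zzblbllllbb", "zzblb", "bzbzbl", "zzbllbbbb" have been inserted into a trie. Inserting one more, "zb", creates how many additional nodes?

1

"z" is already a path in the trie; the remaining "b" must be added.
Each of the 1 remaining characters creates one node.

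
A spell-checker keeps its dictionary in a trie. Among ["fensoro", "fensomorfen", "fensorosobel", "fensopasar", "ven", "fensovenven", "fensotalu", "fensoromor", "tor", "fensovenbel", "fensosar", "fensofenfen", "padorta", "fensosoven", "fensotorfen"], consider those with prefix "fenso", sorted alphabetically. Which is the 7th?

Words with prefix "fenso", in lexicographic order: "fensofenfen", "fensomorfen", "fensopasar", "fensoro", "fensoromor", "fensorosobel", "fensosar", "fensosoven", "fensotalu", "fensotorfen", "fensovenbel", "fensovenven"
Position 7: fensosar

fensosar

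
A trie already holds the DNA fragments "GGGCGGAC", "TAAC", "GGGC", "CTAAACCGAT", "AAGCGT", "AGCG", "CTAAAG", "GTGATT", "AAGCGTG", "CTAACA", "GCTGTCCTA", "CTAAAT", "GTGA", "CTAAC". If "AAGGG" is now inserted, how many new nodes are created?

2

The longest prefix of "AAGGG" already in the trie is "AAG" (length 3).
So 5 − 3 = 2 new nodes.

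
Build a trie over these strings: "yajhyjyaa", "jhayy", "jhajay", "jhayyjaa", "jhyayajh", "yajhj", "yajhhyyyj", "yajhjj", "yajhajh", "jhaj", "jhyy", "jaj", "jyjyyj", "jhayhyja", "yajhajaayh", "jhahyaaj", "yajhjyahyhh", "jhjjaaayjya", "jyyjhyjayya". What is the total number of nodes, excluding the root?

81

Count nodes per top-level branch (shared prefixes stored once):
  'j'-branch (jaj, jhahyaaj, jhaj, jhajay, jhayhyja, jhayy, jhayyjaa, jhjjaaayjya, jhyayajh, jhyy, jyjyyj, jyyjhyjayya): 52 nodes
  'y'-branch (yajhajaayh, yajhajh, yajhhyyyj, yajhj, yajhjj, yajhjyahyhh, yajhyjyaa): 29 nodes
Sum: 81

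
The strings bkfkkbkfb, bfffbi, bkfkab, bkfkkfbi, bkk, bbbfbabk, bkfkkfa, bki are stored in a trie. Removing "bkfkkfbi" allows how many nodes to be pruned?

2

A node on "bkfkkfbi"'s path can go only if nothing else ends at it or branches off below it.
The suffix "bi" (2 nodes) is used only by "bkfkkfbi"; the node for "bkfkkf" still has the child "a", so pruning stops there.
Nodes removed: 2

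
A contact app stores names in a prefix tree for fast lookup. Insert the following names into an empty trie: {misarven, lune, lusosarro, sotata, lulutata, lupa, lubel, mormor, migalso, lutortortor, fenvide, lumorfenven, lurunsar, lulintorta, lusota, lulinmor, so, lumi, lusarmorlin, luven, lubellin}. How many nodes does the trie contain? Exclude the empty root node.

104

For each word, the new-node count is its length minus the longest prefix already in the trie:
  "misarven" → 8 new (m, i, s, a, r, v, e, n)
  "lune" → 4 new (l, u, n, e)
  "lusosarro" → prefix "lu" already present; 7 new (s, o, s, a, r, r, o)
  "sotata" → 6 new (s, o, t, a, t, a)
  "lulutata" → prefix "lu" already present; 6 new (l, u, t, a, t, a)
  "lupa" → prefix "lu" already present; 2 new (p, a)
  "lubel" → prefix "lu" already present; 3 new (b, e, l)
  "mormor" → prefix "m" already present; 5 new (o, r, m, o, r)
  "migalso" → prefix "mi" already present; 5 new (g, a, l, s, o)
  "lutortortor" → prefix "lu" already present; 9 new (t, o, r, t, o, r, t, o, r)
  "fenvide" → 7 new (f, e, n, v, i, d, e)
  "lumorfenven" → prefix "lu" already present; 9 new (m, o, r, f, e, n, v, e, n)
  "lurunsar" → prefix "lu" already present; 6 new (r, u, n, s, a, r)
  "lulintorta" → prefix "lul" already present; 7 new (i, n, t, o, r, t, a)
  "lusota" → prefix "luso" already present; 2 new (t, a)
  "lulinmor" → prefix "lulin" already present; 3 new (m, o, r)
  "so" → prefix "so" already present; 0 new (none)
  "lumi" → prefix "lum" already present; 1 new (i)
  "lusarmorlin" → prefix "lus" already present; 8 new (a, r, m, o, r, l, i, n)
  "luven" → prefix "lu" already present; 3 new (v, e, n)
  "lubellin" → prefix "lubel" already present; 3 new (l, i, n)
Total nodes = 8 + 4 + 7 + 6 + 6 + 2 + 3 + 5 + 5 + 9 + 7 + 9 + 6 + 7 + 2 + 3 + 0 + 1 + 8 + 3 + 3 = 104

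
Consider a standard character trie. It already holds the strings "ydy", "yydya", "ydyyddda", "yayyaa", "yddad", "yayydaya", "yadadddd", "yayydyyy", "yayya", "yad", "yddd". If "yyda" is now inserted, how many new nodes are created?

1

The longest prefix of "yyda" already in the trie is "yyd" (length 3).
So 4 − 3 = 1 new nodes.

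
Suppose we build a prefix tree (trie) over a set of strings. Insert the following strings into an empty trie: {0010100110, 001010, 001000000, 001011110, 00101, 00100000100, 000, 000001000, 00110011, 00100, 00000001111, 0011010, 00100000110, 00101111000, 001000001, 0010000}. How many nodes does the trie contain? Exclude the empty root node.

Insert word by word; a character creates a node only if that edge doesn't already exist:
  "0010100110" → 10 new (0, 0, 1, 0, 1, 0, 0, 1, 1, 0)
  "001010" → prefix "001010" already present; 0 new (none)
  "001000000" → prefix "0010" already present; 5 new (0, 0, 0, 0, 0)
  "001011110" → prefix "00101" already present; 4 new (1, 1, 1, 0)
  "00101" → prefix "00101" already present; 0 new (none)
  "00100000100" → prefix "00100000" already present; 3 new (1, 0, 0)
  "000" → prefix "00" already present; 1 new (0)
  "000001000" → prefix "000" already present; 6 new (0, 0, 1, 0, 0, 0)
  "00110011" → prefix "001" already present; 5 new (1, 0, 0, 1, 1)
  "00100" → prefix "00100" already present; 0 new (none)
  "00000001111" → prefix "00000" already present; 6 new (0, 0, 1, 1, 1, 1)
  "0011010" → prefix "00110" already present; 2 new (1, 0)
  "00100000110" → prefix "001000001" already present; 2 new (1, 0)
  "00101111000" → prefix "001011110" already present; 2 new (0, 0)
  "001000001" → prefix "001000001" already present; 0 new (none)
  "0010000" → prefix "0010000" already present; 0 new (none)
Total nodes = 10 + 0 + 5 + 4 + 0 + 3 + 1 + 6 + 5 + 0 + 6 + 2 + 2 + 2 + 0 + 0 = 46

46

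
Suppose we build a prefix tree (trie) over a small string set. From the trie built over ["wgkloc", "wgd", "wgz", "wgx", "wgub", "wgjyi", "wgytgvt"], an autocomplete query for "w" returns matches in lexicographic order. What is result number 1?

wgd

DFS of the "w" subtree visits, in order: "wgd", "wgjyi", "wgkloc", "wgub", "wgx", "wgytgvt", "wgz"
The 1st is wgd.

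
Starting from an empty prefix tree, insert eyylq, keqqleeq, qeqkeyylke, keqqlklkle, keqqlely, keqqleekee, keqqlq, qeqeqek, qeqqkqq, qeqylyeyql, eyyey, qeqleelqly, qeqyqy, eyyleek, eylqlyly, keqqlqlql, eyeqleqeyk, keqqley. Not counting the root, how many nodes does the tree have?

81

For each word, the new-node count is its length minus the longest prefix already in the trie:
  "eyylq" → 5 new (e, y, y, l, q)
  "keqqleeq" → 8 new (k, e, q, q, l, e, e, q)
  "qeqkeyylke" → 10 new (q, e, q, k, e, y, y, l, k, e)
  "keqqlklkle" → prefix "keqql" already present; 5 new (k, l, k, l, e)
  "keqqlely" → prefix "keqqle" already present; 2 new (l, y)
  "keqqleekee" → prefix "keqqlee" already present; 3 new (k, e, e)
  "keqqlq" → prefix "keqql" already present; 1 new (q)
  "qeqeqek" → prefix "qeq" already present; 4 new (e, q, e, k)
  "qeqqkqq" → prefix "qeq" already present; 4 new (q, k, q, q)
  "qeqylyeyql" → prefix "qeq" already present; 7 new (y, l, y, e, y, q, l)
  "eyyey" → prefix "eyy" already present; 2 new (e, y)
  "qeqleelqly" → prefix "qeq" already present; 7 new (l, e, e, l, q, l, y)
  "qeqyqy" → prefix "qeqy" already present; 2 new (q, y)
  "eyyleek" → prefix "eyyl" already present; 3 new (e, e, k)
  "eylqlyly" → prefix "ey" already present; 6 new (l, q, l, y, l, y)
  "keqqlqlql" → prefix "keqqlq" already present; 3 new (l, q, l)
  "eyeqleqeyk" → prefix "ey" already present; 8 new (e, q, l, e, q, e, y, k)
  "keqqley" → prefix "keqqle" already present; 1 new (y)
Total nodes = 5 + 8 + 10 + 5 + 2 + 3 + 1 + 4 + 4 + 7 + 2 + 7 + 2 + 3 + 6 + 3 + 8 + 1 = 81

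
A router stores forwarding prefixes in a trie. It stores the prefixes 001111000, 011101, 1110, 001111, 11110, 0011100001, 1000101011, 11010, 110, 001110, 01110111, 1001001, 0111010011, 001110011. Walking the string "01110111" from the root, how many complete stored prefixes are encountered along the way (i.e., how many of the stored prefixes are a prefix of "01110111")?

2

Check each prefix of "01110111" against the stored set — each match is an end-marker on the path.
Prefixes of the query that are stored words: "011101", "01110111"
Count: 2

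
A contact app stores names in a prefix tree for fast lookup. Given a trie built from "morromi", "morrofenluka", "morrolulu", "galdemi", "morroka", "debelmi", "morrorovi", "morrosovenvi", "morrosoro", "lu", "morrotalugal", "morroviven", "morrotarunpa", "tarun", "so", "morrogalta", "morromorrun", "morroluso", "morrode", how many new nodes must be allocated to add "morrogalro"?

2

The longest prefix of "morrogalro" already in the trie is "morrogal" (length 8).
New nodes needed: |"morrogalro"| − 8 = 10 − 8 = 2.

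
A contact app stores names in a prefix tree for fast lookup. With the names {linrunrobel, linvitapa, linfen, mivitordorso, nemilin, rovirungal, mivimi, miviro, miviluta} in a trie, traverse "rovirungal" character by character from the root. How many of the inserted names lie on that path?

1

Traverse "rovirungal" character by character; count nodes along the way that are marked as word ends.
Prefixes of the query that are stored words: "rovirungal"
Count: 1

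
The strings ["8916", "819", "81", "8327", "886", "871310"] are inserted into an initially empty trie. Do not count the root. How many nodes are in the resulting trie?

Count nodes per top-level branch (shared prefixes stored once):
  '8'-branch (81, 819, 8327, 871310, 886, 8916): 16 nodes
Sum: 16

16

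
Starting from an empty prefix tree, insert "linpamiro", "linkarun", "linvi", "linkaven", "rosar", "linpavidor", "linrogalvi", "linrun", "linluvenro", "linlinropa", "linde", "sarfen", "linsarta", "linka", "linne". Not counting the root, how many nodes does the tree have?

66

Trace insertions, counting only characters that open a new branch:
  "linpamiro" → 9 new (l, i, n, p, a, m, i, r, o)
  "linkarun" → prefix "lin" already present; 5 new (k, a, r, u, n)
  "linvi" → prefix "lin" already present; 2 new (v, i)
  "linkaven" → prefix "linka" already present; 3 new (v, e, n)
  "rosar" → 5 new (r, o, s, a, r)
  "linpavidor" → prefix "linpa" already present; 5 new (v, i, d, o, r)
  "linrogalvi" → prefix "lin" already present; 7 new (r, o, g, a, l, v, i)
  "linrun" → prefix "linr" already present; 2 new (u, n)
  "linluvenro" → prefix "lin" already present; 7 new (l, u, v, e, n, r, o)
  "linlinropa" → prefix "linl" already present; 6 new (i, n, r, o, p, a)
  "linde" → prefix "lin" already present; 2 new (d, e)
  "sarfen" → 6 new (s, a, r, f, e, n)
  "linsarta" → prefix "lin" already present; 5 new (s, a, r, t, a)
  "linka" → prefix "linka" already present; 0 new (none)
  "linne" → prefix "lin" already present; 2 new (n, e)
Total nodes = 9 + 5 + 2 + 3 + 5 + 5 + 7 + 2 + 7 + 6 + 2 + 6 + 5 + 0 + 2 = 66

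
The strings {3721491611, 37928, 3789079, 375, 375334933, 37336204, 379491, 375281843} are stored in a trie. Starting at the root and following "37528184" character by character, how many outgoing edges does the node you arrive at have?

Follow the path "37528184" to its node, then look at its outgoing edges.
Characters that immediately follow "37528184" among the stored strings: {3}.
That node has 1 child edge.

1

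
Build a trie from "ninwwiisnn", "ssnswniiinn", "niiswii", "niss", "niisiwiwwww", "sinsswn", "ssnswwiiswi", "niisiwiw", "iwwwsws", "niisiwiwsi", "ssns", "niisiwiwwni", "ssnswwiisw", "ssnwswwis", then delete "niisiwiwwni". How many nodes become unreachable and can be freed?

2

A node on "niisiwiwwni"'s path can go only if nothing else ends at it or branches off below it.
The suffix "ni" (2 nodes) is used only by "niisiwiwwni"; the node for "niisiwiww" still has the child "w", so pruning stops there.
Nodes removed: 2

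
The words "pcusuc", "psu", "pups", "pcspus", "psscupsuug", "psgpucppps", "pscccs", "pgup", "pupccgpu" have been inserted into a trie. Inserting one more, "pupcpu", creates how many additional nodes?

Walking "pupcpu" from the root, the first 4 characters ("pupc") follow existing edges; "p" is the first miss.
Each of the 2 remaining characters creates one node.

2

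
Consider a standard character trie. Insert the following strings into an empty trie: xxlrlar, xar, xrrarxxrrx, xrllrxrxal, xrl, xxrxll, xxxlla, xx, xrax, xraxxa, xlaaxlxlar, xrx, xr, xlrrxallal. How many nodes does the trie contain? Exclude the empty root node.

Insert word by word; a character creates a node only if that edge doesn't already exist:
  "xxlrlar" → 7 new (x, x, l, r, l, a, r)
  "xar" → prefix "x" already present; 2 new (a, r)
  "xrrarxxrrx" → prefix "x" already present; 9 new (r, r, a, r, x, x, r, r, x)
  "xrllrxrxal" → prefix "xr" already present; 8 new (l, l, r, x, r, x, a, l)
  "xrl" → prefix "xrl" already present; 0 new (none)
  "xxrxll" → prefix "xx" already present; 4 new (r, x, l, l)
  "xxxlla" → prefix "xx" already present; 4 new (x, l, l, a)
  "xx" → prefix "xx" already present; 0 new (none)
  "xrax" → prefix "xr" already present; 2 new (a, x)
  "xraxxa" → prefix "xrax" already present; 2 new (x, a)
  "xlaaxlxlar" → prefix "x" already present; 9 new (l, a, a, x, l, x, l, a, r)
  "xrx" → prefix "xr" already present; 1 new (x)
  "xr" → prefix "xr" already present; 0 new (none)
  "xlrrxallal" → prefix "xl" already present; 8 new (r, r, x, a, l, l, a, l)
Total nodes = 7 + 2 + 9 + 8 + 0 + 4 + 4 + 0 + 2 + 2 + 9 + 1 + 0 + 8 = 56

56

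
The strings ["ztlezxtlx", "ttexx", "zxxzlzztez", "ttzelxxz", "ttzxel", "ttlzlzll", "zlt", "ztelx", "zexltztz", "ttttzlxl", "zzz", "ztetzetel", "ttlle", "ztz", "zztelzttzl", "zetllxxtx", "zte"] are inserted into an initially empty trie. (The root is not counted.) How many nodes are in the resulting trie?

82

Trace insertions, counting only characters that open a new branch:
  "ztlezxtlx" → 9 new (z, t, l, e, z, x, t, l, x)
  "ttexx" → 5 new (t, t, e, x, x)
  "zxxzlzztez" → prefix "z" already present; 9 new (x, x, z, l, z, z, t, e, z)
  "ttzelxxz" → prefix "tt" already present; 6 new (z, e, l, x, x, z)
  "ttzxel" → prefix "ttz" already present; 3 new (x, e, l)
  "ttlzlzll" → prefix "tt" already present; 6 new (l, z, l, z, l, l)
  "zlt" → prefix "z" already present; 2 new (l, t)
  "ztelx" → prefix "zt" already present; 3 new (e, l, x)
  "zexltztz" → prefix "z" already present; 7 new (e, x, l, t, z, t, z)
  "ttttzlxl" → prefix "tt" already present; 6 new (t, t, z, l, x, l)
  "zzz" → prefix "z" already present; 2 new (z, z)
  "ztetzetel" → prefix "zte" already present; 6 new (t, z, e, t, e, l)
  "ttlle" → prefix "ttl" already present; 2 new (l, e)
  "ztz" → prefix "zt" already present; 1 new (z)
  "zztelzttzl" → prefix "zz" already present; 8 new (t, e, l, z, t, t, z, l)
  "zetllxxtx" → prefix "ze" already present; 7 new (t, l, l, x, x, t, x)
  "zte" → prefix "zte" already present; 0 new (none)
Total nodes = 9 + 5 + 9 + 6 + 3 + 6 + 2 + 3 + 7 + 6 + 2 + 6 + 2 + 1 + 8 + 7 + 0 = 82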